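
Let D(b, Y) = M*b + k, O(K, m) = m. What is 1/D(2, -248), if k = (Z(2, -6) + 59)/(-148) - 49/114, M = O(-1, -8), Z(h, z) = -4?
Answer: -8436/141737 ≈ -0.059519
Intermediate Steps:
M = -8
k = -6761/8436 (k = (-4 + 59)/(-148) - 49/114 = 55*(-1/148) - 49*1/114 = -55/148 - 49/114 = -6761/8436 ≈ -0.80145)
D(b, Y) = -6761/8436 - 8*b (D(b, Y) = -8*b - 6761/8436 = -6761/8436 - 8*b)
1/D(2, -248) = 1/(-6761/8436 - 8*2) = 1/(-6761/8436 - 16) = 1/(-141737/8436) = -8436/141737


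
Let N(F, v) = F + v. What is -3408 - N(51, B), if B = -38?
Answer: -3421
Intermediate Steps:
-3408 - N(51, B) = -3408 - (51 - 38) = -3408 - 1*13 = -3408 - 13 = -3421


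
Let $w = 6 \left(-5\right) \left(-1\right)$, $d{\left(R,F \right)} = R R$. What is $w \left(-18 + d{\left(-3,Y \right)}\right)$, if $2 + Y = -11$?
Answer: $-270$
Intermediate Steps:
$Y = -13$ ($Y = -2 - 11 = -13$)
$d{\left(R,F \right)} = R^{2}$
$w = 30$ ($w = \left(-30\right) \left(-1\right) = 30$)
$w \left(-18 + d{\left(-3,Y \right)}\right) = 30 \left(-18 + \left(-3\right)^{2}\right) = 30 \left(-18 + 9\right) = 30 \left(-9\right) = -270$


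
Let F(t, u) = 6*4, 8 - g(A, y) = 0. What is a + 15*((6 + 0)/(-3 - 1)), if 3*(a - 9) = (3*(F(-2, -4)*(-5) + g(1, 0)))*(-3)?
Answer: 645/2 ≈ 322.50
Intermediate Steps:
g(A, y) = 8 (g(A, y) = 8 - 1*0 = 8 + 0 = 8)
F(t, u) = 24
a = 345 (a = 9 + ((3*(24*(-5) + 8))*(-3))/3 = 9 + ((3*(-120 + 8))*(-3))/3 = 9 + ((3*(-112))*(-3))/3 = 9 + (-336*(-3))/3 = 9 + (1/3)*1008 = 9 + 336 = 345)
a + 15*((6 + 0)/(-3 - 1)) = 345 + 15*((6 + 0)/(-3 - 1)) = 345 + 15*(6/(-4)) = 345 + 15*(6*(-1/4)) = 345 + 15*(-3/2) = 345 - 45/2 = 645/2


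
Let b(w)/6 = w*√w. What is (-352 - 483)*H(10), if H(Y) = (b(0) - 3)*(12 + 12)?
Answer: 60120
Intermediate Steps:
b(w) = 6*w^(3/2) (b(w) = 6*(w*√w) = 6*w^(3/2))
H(Y) = -72 (H(Y) = (6*0^(3/2) - 3)*(12 + 12) = (6*0 - 3)*24 = (0 - 3)*24 = -3*24 = -72)
(-352 - 483)*H(10) = (-352 - 483)*(-72) = -835*(-72) = 60120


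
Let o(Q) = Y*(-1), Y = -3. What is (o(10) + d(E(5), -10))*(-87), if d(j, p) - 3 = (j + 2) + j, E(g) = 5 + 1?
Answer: -1740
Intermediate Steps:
E(g) = 6
d(j, p) = 5 + 2*j (d(j, p) = 3 + ((j + 2) + j) = 3 + ((2 + j) + j) = 3 + (2 + 2*j) = 5 + 2*j)
o(Q) = 3 (o(Q) = -3*(-1) = 3)
(o(10) + d(E(5), -10))*(-87) = (3 + (5 + 2*6))*(-87) = (3 + (5 + 12))*(-87) = (3 + 17)*(-87) = 20*(-87) = -1740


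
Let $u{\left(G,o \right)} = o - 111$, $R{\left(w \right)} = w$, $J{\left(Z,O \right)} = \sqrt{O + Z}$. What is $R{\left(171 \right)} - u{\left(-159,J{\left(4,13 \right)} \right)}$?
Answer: $282 - \sqrt{17} \approx 277.88$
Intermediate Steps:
$u{\left(G,o \right)} = -111 + o$ ($u{\left(G,o \right)} = o - 111 = -111 + o$)
$R{\left(171 \right)} - u{\left(-159,J{\left(4,13 \right)} \right)} = 171 - \left(-111 + \sqrt{13 + 4}\right) = 171 - \left(-111 + \sqrt{17}\right) = 171 + \left(111 - \sqrt{17}\right) = 282 - \sqrt{17}$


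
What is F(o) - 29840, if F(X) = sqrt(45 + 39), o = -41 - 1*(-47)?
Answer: -29840 + 2*sqrt(21) ≈ -29831.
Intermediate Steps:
o = 6 (o = -41 + 47 = 6)
F(X) = 2*sqrt(21) (F(X) = sqrt(84) = 2*sqrt(21))
F(o) - 29840 = 2*sqrt(21) - 29840 = -29840 + 2*sqrt(21)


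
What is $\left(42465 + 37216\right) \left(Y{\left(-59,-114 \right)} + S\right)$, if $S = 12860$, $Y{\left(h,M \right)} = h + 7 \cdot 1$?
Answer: $1020554248$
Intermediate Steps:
$Y{\left(h,M \right)} = 7 + h$ ($Y{\left(h,M \right)} = h + 7 = 7 + h$)
$\left(42465 + 37216\right) \left(Y{\left(-59,-114 \right)} + S\right) = \left(42465 + 37216\right) \left(\left(7 - 59\right) + 12860\right) = 79681 \left(-52 + 12860\right) = 79681 \cdot 12808 = 1020554248$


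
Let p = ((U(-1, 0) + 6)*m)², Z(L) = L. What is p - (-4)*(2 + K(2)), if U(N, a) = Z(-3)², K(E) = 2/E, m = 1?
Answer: 237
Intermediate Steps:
U(N, a) = 9 (U(N, a) = (-3)² = 9)
p = 225 (p = ((9 + 6)*1)² = (15*1)² = 15² = 225)
p - (-4)*(2 + K(2)) = 225 - (-4)*(2 + 2/2) = 225 - (-4)*(2 + 2*(½)) = 225 - (-4)*(2 + 1) = 225 - (-4)*3 = 225 - 1*(-12) = 225 + 12 = 237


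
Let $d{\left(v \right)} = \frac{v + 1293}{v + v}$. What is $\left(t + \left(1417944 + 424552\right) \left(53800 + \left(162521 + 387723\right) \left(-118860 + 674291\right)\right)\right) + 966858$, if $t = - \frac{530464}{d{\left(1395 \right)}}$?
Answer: $\frac{7883518599264985723}{14} \approx 5.6311 \cdot 10^{17}$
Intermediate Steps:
$d{\left(v \right)} = \frac{1293 + v}{2 v}$
$t = - \frac{7708305}{14}$ ($t = - \frac{530464}{\frac{1}{2} \cdot \frac{1}{1395} \left(1293 + 1395\right)} = - \frac{530464}{\frac{1}{2} \cdot \frac{1}{1395} \cdot 2688} = - \frac{530464}{\frac{448}{465}} = \left(-530464\right) \frac{465}{448} = - \frac{7708305}{14} \approx -5.5059 \cdot 10^{5}$)
$\left(t + \left(1417944 + 424552\right) \left(53800 + \left(162521 + 387723\right) \left(-118860 + 674291\right)\right)\right) + 966858 = \left(- \frac{7708305}{14} + \left(1417944 + 424552\right) \left(53800 + \left(162521 + 387723\right) \left(-118860 + 674291\right)\right)\right) + 966858 = \left(- \frac{7708305}{14} + 1842496 \left(53800 + 550244 \cdot 555431\right)\right) + 966858 = \left(- \frac{7708305}{14} + 1842496 \left(53800 + 305622575164\right)\right) + 966858 = \left(- \frac{7708305}{14} + 1842496 \cdot 305622628964\right) + 966858 = \left(- \frac{7708305}{14} + 563108471375654144\right) + 966858 = \frac{7883518599251449711}{14} + 966858 = \frac{7883518599264985723}{14}$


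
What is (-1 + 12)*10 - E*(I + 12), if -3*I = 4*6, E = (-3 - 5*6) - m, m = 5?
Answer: 262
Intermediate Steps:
E = -38 (E = (-3 - 5*6) - 1*5 = (-3 - 30) - 5 = -33 - 5 = -38)
I = -8 (I = -4*6/3 = -⅓*24 = -8)
(-1 + 12)*10 - E*(I + 12) = (-1 + 12)*10 - (-38)*(-8 + 12) = 11*10 - (-38)*4 = 110 - 1*(-152) = 110 + 152 = 262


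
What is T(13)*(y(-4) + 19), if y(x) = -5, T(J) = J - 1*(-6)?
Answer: 266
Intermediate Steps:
T(J) = 6 + J (T(J) = J + 6 = 6 + J)
T(13)*(y(-4) + 19) = (6 + 13)*(-5 + 19) = 19*14 = 266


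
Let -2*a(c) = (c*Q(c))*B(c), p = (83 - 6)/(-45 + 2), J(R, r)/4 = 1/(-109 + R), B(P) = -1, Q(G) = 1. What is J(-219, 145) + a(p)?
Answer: -1600/1763 ≈ -0.90754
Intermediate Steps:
J(R, r) = 4/(-109 + R)
p = -77/43 (p = 77/(-43) = 77*(-1/43) = -77/43 ≈ -1.7907)
a(c) = c/2 (a(c) = -c*1*(-1)/2 = -c*(-1)/2 = -(-1)*c/2 = c/2)
J(-219, 145) + a(p) = 4/(-109 - 219) + (½)*(-77/43) = 4/(-328) - 77/86 = 4*(-1/328) - 77/86 = -1/82 - 77/86 = -1600/1763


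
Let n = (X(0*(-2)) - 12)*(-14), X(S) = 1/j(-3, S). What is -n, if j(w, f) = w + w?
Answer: -511/3 ≈ -170.33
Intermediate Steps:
j(w, f) = 2*w
X(S) = -1/6 (X(S) = 1/(2*(-3)) = 1/(-6) = -1/6)
n = 511/3 (n = (-1/6 - 12)*(-14) = -73/6*(-14) = 511/3 ≈ 170.33)
-n = -1*511/3 = -511/3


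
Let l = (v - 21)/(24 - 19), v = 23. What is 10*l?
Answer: 4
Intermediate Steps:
l = ⅖ (l = (23 - 21)/(24 - 19) = 2/5 = 2*(⅕) = ⅖ ≈ 0.40000)
10*l = 10*(⅖) = 4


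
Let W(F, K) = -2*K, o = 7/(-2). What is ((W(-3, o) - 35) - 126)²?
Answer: 23716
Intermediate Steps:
o = -7/2 (o = 7*(-½) = -7/2 ≈ -3.5000)
((W(-3, o) - 35) - 126)² = ((-2*(-7/2) - 35) - 126)² = ((7 - 35) - 126)² = (-28 - 126)² = (-154)² = 23716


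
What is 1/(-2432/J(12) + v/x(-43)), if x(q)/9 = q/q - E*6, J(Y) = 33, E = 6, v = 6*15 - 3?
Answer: -1155/85439 ≈ -0.013518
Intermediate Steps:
v = 87 (v = 90 - 3 = 87)
x(q) = -315 (x(q) = 9*(q/q - 6*6) = 9*(1 - 1*36) = 9*(1 - 36) = 9*(-35) = -315)
1/(-2432/J(12) + v/x(-43)) = 1/(-2432/33 + 87/(-315)) = 1/(-2432*1/33 + 87*(-1/315)) = 1/(-2432/33 - 29/105) = 1/(-85439/1155) = -1155/85439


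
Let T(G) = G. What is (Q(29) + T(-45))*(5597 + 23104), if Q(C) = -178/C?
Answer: -42563583/29 ≈ -1.4677e+6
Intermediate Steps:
(Q(29) + T(-45))*(5597 + 23104) = (-178/29 - 45)*(5597 + 23104) = (-178*1/29 - 45)*28701 = (-178/29 - 45)*28701 = -1483/29*28701 = -42563583/29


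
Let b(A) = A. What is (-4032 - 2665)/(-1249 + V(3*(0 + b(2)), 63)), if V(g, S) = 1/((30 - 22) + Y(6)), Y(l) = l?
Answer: 93758/17485 ≈ 5.3622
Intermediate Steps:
V(g, S) = 1/14 (V(g, S) = 1/((30 - 22) + 6) = 1/(8 + 6) = 1/14)
(-4032 - 2665)/(-1249 + V(3*(0 + b(2)), 63)) = (-4032 - 2665)/(-1249 + 1/14) = -6697/(-17485/14) = -6697*(-14/17485) = 93758/17485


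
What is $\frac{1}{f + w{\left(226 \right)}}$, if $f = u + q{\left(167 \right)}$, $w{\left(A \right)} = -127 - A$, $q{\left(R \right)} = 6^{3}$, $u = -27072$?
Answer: $- \frac{1}{27209} \approx -3.6753 \cdot 10^{-5}$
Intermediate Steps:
$q{\left(R \right)} = 216$
$f = -26856$ ($f = -27072 + 216 = -26856$)
$\frac{1}{f + w{\left(226 \right)}} = \frac{1}{-26856 - 353} = \frac{1}{-27209} = - \frac{1}{27209}$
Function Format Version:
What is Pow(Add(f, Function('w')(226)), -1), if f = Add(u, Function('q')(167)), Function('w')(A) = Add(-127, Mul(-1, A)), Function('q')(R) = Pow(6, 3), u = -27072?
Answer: Rational(-1, 27209) ≈ -3.6753e-5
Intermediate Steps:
Function('q')(R) = 216
f = -26856 (f = Add(-27072, 216) = -26856)
Pow(Add(f, Function('w')(226)), -1) = Pow(Add(-26856, Add(-127, Mul(-1, 226))), -1) = Pow(Add(-26856, Add(-127, -226)), -1) = Pow(Add(-26856, -353), -1) = Pow(-27209, -1) = Rational(-1, 27209)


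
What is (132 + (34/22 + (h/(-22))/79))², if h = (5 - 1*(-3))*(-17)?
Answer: 13483622161/755161 ≈ 17855.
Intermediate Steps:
h = -136 (h = (5 + 3)*(-17) = 8*(-17) = -136)
(132 + (34/22 + (h/(-22))/79))² = (132 + (34/22 - 136/(-22)/79))² = (132 + (34*(1/22) - 136*(-1/22)*(1/79)))² = (132 + (17/11 + (68/11)*(1/79)))² = (132 + (17/11 + 68/869))² = (132 + 1411/869)² = (116119/869)² = 13483622161/755161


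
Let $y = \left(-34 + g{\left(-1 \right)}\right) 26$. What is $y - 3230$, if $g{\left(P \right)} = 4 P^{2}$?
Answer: $-4010$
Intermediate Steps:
$y = -780$ ($y = \left(-34 + 4 \left(-1\right)^{2}\right) 26 = \left(-34 + 4 \cdot 1\right) 26 = \left(-34 + 4\right) 26 = \left(-30\right) 26 = -780$)
$y - 3230 = -780 - 3230 = -4010$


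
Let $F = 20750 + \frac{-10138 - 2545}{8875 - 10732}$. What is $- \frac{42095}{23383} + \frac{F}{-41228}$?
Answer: $- \frac{4124117729459}{1790211739668} \approx -2.3037$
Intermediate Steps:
$F = \frac{38545433}{1857}$ ($F = 20750 - \frac{12683}{-1857} = 20750 - - \frac{12683}{1857} = 20750 + \frac{12683}{1857} = \frac{38545433}{1857} \approx 20757.0$)
$- \frac{42095}{23383} + \frac{F}{-41228} = - \frac{42095}{23383} + \frac{38545433}{1857 \left(-41228\right)} = \left(-42095\right) \frac{1}{23383} + \frac{38545433}{1857} \left(- \frac{1}{41228}\right) = - \frac{42095}{23383} - \frac{38545433}{76560396} = - \frac{4124117729459}{1790211739668}$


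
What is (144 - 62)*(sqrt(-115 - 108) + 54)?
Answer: 4428 + 82*I*sqrt(223) ≈ 4428.0 + 1224.5*I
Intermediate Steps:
(144 - 62)*(sqrt(-115 - 108) + 54) = 82*(sqrt(-223) + 54) = 82*(I*sqrt(223) + 54) = 82*(54 + I*sqrt(223)) = 4428 + 82*I*sqrt(223)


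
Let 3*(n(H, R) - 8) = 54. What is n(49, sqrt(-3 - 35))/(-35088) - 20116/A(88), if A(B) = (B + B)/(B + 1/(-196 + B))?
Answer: -34934921671/3473712 ≈ -10057.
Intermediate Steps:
n(H, R) = 26 (n(H, R) = 8 + (1/3)*54 = 8 + 18 = 26)
A(B) = 2*B/(B + 1/(-196 + B)) (A(B) = (2*B)/(B + 1/(-196 + B)) = 2*B/(B + 1/(-196 + B)))
n(49, sqrt(-3 - 35))/(-35088) - 20116/A(88) = 26/(-35088) - 20116*(1 + 88**2 - 196*88)/(176*(-196 + 88)) = 26*(-1/35088) - 20116/(2*88*(-108)/(1 + 7744 - 17248)) = -13/17544 - 20116/(2*88*(-108)/(-9503)) = -13/17544 - 20116/(2*88*(-1/9503)*(-108)) = -13/17544 - 20116/19008/9503 = -13/17544 - 20116*9503/19008 = -13/17544 - 47790587/4752 = -34934921671/3473712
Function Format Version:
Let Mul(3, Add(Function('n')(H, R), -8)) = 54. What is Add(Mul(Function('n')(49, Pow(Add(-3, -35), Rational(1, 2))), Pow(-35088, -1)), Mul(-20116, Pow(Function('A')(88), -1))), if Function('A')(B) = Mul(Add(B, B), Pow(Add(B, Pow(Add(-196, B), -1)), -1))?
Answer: Rational(-34934921671, 3473712) ≈ -10057.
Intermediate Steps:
Function('n')(H, R) = 26 (Function('n')(H, R) = Add(8, Mul(Rational(1, 3), 54)) = Add(8, 18) = 26)
Function('A')(B) = Mul(2, B, Pow(Add(B, Pow(Add(-196, B), -1)), -1)) (Function('A')(B) = Mul(Mul(2, B), Pow(Add(B, Pow(Add(-196, B), -1)), -1)) = Mul(2, B, Pow(Add(B, Pow(Add(-196, B), -1)), -1)))
Add(Mul(Function('n')(49, Pow(Add(-3, -35), Rational(1, 2))), Pow(-35088, -1)), Mul(-20116, Pow(Function('A')(88), -1))) = Add(Mul(26, Pow(-35088, -1)), Mul(-20116, Pow(Mul(2, 88, Pow(Add(1, Pow(88, 2), Mul(-196, 88)), -1), Add(-196, 88)), -1))) = Add(Mul(26, Rational(-1, 35088)), Mul(-20116, Pow(Mul(2, 88, Pow(Add(1, 7744, -17248), -1), -108), -1))) = Add(Rational(-13, 17544), Mul(-20116, Pow(Mul(2, 88, Pow(-9503, -1), -108), -1))) = Add(Rational(-13, 17544), Mul(-20116, Pow(Mul(2, 88, Rational(-1, 9503), -108), -1))) = Add(Rational(-13, 17544), Mul(-20116, Pow(Rational(19008, 9503), -1))) = Add(Rational(-13, 17544), Mul(-20116, Rational(9503, 19008))) = Add(Rational(-13, 17544), Rational(-47790587, 4752)) = Rational(-34934921671, 3473712)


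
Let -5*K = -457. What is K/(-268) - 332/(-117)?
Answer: 391411/156780 ≈ 2.4966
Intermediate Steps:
K = 457/5 (K = -1/5*(-457) = 457/5 ≈ 91.400)
K/(-268) - 332/(-117) = (457/5)/(-268) - 332/(-117) = (457/5)*(-1/268) - 332*(-1/117) = -457/1340 + 332/117 = 391411/156780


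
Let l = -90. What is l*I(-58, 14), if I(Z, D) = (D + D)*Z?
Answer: 146160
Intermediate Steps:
I(Z, D) = 2*D*Z (I(Z, D) = (2*D)*Z = 2*D*Z)
l*I(-58, 14) = -180*14*(-58) = -90*(-1624) = 146160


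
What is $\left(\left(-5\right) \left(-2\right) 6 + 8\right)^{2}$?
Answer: $4624$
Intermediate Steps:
$\left(\left(-5\right) \left(-2\right) 6 + 8\right)^{2} = \left(10 \cdot 6 + 8\right)^{2} = \left(60 + 8\right)^{2} = 68^{2} = 4624$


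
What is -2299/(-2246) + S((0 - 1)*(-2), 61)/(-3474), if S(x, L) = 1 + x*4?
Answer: 221292/216739 ≈ 1.0210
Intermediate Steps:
S(x, L) = 1 + 4*x
-2299/(-2246) + S((0 - 1)*(-2), 61)/(-3474) = -2299/(-2246) + (1 + 4*((0 - 1)*(-2)))/(-3474) = -2299*(-1/2246) + (1 + 4*(-1*(-2)))*(-1/3474) = 2299/2246 + (1 + 4*2)*(-1/3474) = 2299/2246 + (1 + 8)*(-1/3474) = 2299/2246 + 9*(-1/3474) = 2299/2246 - 1/386 = 221292/216739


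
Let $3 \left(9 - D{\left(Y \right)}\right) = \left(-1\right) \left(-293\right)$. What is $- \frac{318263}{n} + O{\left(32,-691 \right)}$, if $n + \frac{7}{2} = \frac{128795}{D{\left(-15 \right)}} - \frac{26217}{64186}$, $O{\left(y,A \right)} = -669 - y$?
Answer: $- \frac{5999039247455}{12433619249} \approx -482.49$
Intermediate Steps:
$D{\left(Y \right)} = - \frac{266}{3}$ ($D{\left(Y \right)} = 9 - \frac{\left(-1\right) \left(-293\right)}{3} = 9 - \frac{293}{3} = - \frac{266}{3}$)
$n = - \frac{12433619249}{8536738}$ ($n = - \frac{7}{2} + \left(\frac{128795}{- \frac{266}{3}} - \frac{26217}{64186}\right) = - \frac{7}{2} + \left(128795 \left(- \frac{3}{266}\right) - \frac{26217}{64186}\right) = - \frac{7}{2} - \frac{6201870333}{4268369} = - \frac{12433619249}{8536738} \approx -1456.5$)
$- \frac{318263}{n} + O{\left(32,-691 \right)} = - \frac{318263}{- \frac{12433619249}{8536738}} - 701 = \left(-318263\right) \left(- \frac{8536738}{12433619249}\right) - 701 = \frac{2716927846094}{12433619249} - 701 = - \frac{5999039247455}{12433619249}$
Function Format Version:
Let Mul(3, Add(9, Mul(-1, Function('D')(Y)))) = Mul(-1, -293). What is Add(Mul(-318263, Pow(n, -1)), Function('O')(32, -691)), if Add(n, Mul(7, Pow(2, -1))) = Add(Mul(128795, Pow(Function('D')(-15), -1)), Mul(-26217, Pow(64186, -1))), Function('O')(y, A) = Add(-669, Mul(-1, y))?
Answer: Rational(-5999039247455, 12433619249) ≈ -482.49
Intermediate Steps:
Function('D')(Y) = Rational(-266, 3) (Function('D')(Y) = Add(9, Mul(Rational(-1, 3), Mul(-1, -293))) = Add(9, Mul(Rational(-1, 3), 293)) = Add(9, Rational(-293, 3)) = Rational(-266, 3))
n = Rational(-12433619249, 8536738) (n = Add(Rational(-7, 2), Add(Mul(128795, Pow(Rational(-266, 3), -1)), Mul(-26217, Pow(64186, -1)))) = Add(Rational(-7, 2), Add(Mul(128795, Rational(-3, 266)), Mul(-26217, Rational(1, 64186)))) = Add(Rational(-7, 2), Add(Rational(-386385, 266), Rational(-26217, 64186))) = Add(Rational(-7, 2), Rational(-6201870333, 4268369)) = Rational(-12433619249, 8536738) ≈ -1456.5)
Add(Mul(-318263, Pow(n, -1)), Function('O')(32, -691)) = Add(Mul(-318263, Pow(Rational(-12433619249, 8536738), -1)), Add(-669, Mul(-1, 32))) = Add(Mul(-318263, Rational(-8536738, 12433619249)), Add(-669, -32)) = Add(Rational(2716927846094, 12433619249), -701) = Rational(-5999039247455, 12433619249)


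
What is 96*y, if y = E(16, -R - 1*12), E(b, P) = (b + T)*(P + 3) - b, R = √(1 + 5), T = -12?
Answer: -4992 - 384*√6 ≈ -5932.6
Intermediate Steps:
R = √6 ≈ 2.4495
E(b, P) = -b + (-12 + b)*(3 + P) (E(b, P) = (b - 12)*(P + 3) - b = (-12 + b)*(3 + P) - b = -b + (-12 + b)*(3 + P))
y = -52 - 4*√6 (y = -36 - 12*(-√6 - 1*12) + 2*16 + (-√6 - 1*12)*16 = -36 - 12*(-√6 - 12) + 32 + (-√6 - 12)*16 = -36 - 12*(-12 - √6) + 32 + (-12 - √6)*16 = -36 + (144 + 12*√6) + 32 + (-192 - 16*√6) = -52 - 4*√6 ≈ -61.798)
96*y = 96*(-52 - 4*√6) = -4992 - 384*√6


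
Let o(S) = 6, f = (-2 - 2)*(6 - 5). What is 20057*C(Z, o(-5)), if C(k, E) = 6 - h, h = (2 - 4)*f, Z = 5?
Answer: -40114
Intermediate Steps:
f = -4 (f = -4*1 = -4)
h = 8 (h = (2 - 4)*(-4) = -2*(-4) = 8)
C(k, E) = -2 (C(k, E) = 6 - 1*8 = 6 - 8 = -2)
20057*C(Z, o(-5)) = 20057*(-2) = -40114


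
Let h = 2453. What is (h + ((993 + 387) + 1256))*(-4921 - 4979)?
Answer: -50381100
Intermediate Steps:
(h + ((993 + 387) + 1256))*(-4921 - 4979) = (2453 + ((993 + 387) + 1256))*(-4921 - 4979) = (2453 + (1380 + 1256))*(-9900) = (2453 + 2636)*(-9900) = 5089*(-9900) = -50381100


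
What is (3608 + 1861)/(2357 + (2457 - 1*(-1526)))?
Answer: 5469/6340 ≈ 0.86262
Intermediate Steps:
(3608 + 1861)/(2357 + (2457 - 1*(-1526))) = 5469/(2357 + (2457 + 1526)) = 5469/(2357 + 3983) = 5469/6340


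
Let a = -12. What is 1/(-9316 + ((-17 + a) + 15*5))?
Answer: -1/9270 ≈ -0.00010787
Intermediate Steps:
1/(-9316 + ((-17 + a) + 15*5)) = 1/(-9316 + ((-17 - 12) + 15*5)) = 1/(-9316 + (-29 + 75)) = 1/(-9316 + 46) = 1/(-9270) = -1/9270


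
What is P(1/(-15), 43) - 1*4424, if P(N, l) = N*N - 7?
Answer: -996974/225 ≈ -4431.0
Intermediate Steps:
P(N, l) = -7 + N² (P(N, l) = N² - 7 = -7 + N²)
P(1/(-15), 43) - 1*4424 = (-7 + (1/(-15))²) - 1*4424 = (-7 + (-1/15)²) - 4424 = (-7 + 1/225) - 4424 = -1574/225 - 4424 = -996974/225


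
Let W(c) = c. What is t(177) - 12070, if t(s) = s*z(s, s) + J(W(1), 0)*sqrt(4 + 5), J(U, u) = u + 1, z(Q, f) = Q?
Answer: 19262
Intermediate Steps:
J(U, u) = 1 + u
t(s) = 3 + s**2 (t(s) = s*s + (1 + 0)*sqrt(4 + 5) = s**2 + 1*sqrt(9) = s**2 + 1*3 = s**2 + 3 = 3 + s**2)
t(177) - 12070 = (3 + 177**2) - 12070 = (3 + 31329) - 12070 = 31332 - 12070 = 19262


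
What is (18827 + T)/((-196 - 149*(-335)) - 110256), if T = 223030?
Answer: -80619/20179 ≈ -3.9952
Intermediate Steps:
(18827 + T)/((-196 - 149*(-335)) - 110256) = (18827 + 223030)/((-196 - 149*(-335)) - 110256) = 241857/((-196 + 49915) - 110256) = 241857/(49719 - 110256) = 241857/(-60537) = 241857*(-1/60537) = -80619/20179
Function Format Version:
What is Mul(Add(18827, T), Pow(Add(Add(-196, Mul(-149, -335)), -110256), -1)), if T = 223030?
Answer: Rational(-80619, 20179) ≈ -3.9952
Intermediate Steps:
Mul(Add(18827, T), Pow(Add(Add(-196, Mul(-149, -335)), -110256), -1)) = Mul(Add(18827, 223030), Pow(Add(Add(-196, Mul(-149, -335)), -110256), -1)) = Mul(241857, Pow(Add(Add(-196, 49915), -110256), -1)) = Mul(241857, Pow(Add(49719, -110256), -1)) = Mul(241857, Pow(-60537, -1)) = Mul(241857, Rational(-1, 60537)) = Rational(-80619, 20179)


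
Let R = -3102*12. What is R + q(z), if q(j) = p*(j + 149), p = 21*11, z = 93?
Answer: 18678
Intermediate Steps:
p = 231
R = -37224
q(j) = 34419 + 231*j (q(j) = 231*(j + 149) = 231*(149 + j) = 34419 + 231*j)
R + q(z) = -37224 + (34419 + 231*93) = -37224 + (34419 + 21483) = -37224 + 55902 = 18678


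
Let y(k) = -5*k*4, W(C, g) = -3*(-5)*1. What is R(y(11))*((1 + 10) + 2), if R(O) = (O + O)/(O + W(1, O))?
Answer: 1144/41 ≈ 27.902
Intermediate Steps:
W(C, g) = 15 (W(C, g) = 15*1 = 15)
y(k) = -20*k
R(O) = 2*O/(15 + O) (R(O) = (O + O)/(O + 15) = (2*O)/(15 + O) = 2*O/(15 + O))
R(y(11))*((1 + 10) + 2) = (2*(-20*11)/(15 - 20*11))*((1 + 10) + 2) = (2*(-220)/(15 - 220))*(11 + 2) = (2*(-220)/(-205))*13 = (2*(-220)*(-1/205))*13 = (88/41)*13 = 1144/41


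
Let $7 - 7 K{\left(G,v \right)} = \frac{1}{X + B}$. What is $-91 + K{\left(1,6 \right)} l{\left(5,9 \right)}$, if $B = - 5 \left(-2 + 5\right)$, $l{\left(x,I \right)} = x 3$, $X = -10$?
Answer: $- \frac{2657}{35} \approx -75.914$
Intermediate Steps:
$l{\left(x,I \right)} = 3 x$
$B = -15$ ($B = \left(-5\right) 3 = -15$)
$K{\left(G,v \right)} = \frac{176}{175}$ ($K{\left(G,v \right)} = 1 - \frac{1}{7 \left(-10 - 15\right)} = 1 - \frac{1}{7 \left(-25\right)} = 1 - - \frac{1}{175} = 1 + \frac{1}{175} = \frac{176}{175}$)
$-91 + K{\left(1,6 \right)} l{\left(5,9 \right)} = -91 + \frac{176 \cdot 3 \cdot 5}{175} = -91 + \frac{176}{175} \cdot 15 = -91 + \frac{528}{35} = - \frac{2657}{35}$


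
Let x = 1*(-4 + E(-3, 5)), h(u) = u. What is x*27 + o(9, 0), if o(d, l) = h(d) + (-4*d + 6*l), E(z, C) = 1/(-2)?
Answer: -297/2 ≈ -148.50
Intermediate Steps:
E(z, C) = -½
x = -9/2 (x = 1*(-4 - ½) = 1*(-9/2) = -9/2 ≈ -4.5000)
o(d, l) = -3*d + 6*l (o(d, l) = d + (-4*d + 6*l) = -3*d + 6*l)
x*27 + o(9, 0) = -9/2*27 + (-3*9 + 6*0) = -243/2 + (-27 + 0) = -243/2 - 27 = -297/2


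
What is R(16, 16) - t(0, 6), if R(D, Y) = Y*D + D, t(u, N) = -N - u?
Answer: 278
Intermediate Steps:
R(D, Y) = D + D*Y (R(D, Y) = D*Y + D = D + D*Y)
R(16, 16) - t(0, 6) = 16*(1 + 16) - (-1*6 - 1*0) = 16*17 - (-6 + 0) = 272 - 1*(-6) = 272 + 6 = 278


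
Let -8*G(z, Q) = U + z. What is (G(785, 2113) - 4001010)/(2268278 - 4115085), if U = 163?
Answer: 186099/85898 ≈ 2.1665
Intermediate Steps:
G(z, Q) = -163/8 - z/8 (G(z, Q) = -(163 + z)/8 = -163/8 - z/8)
(G(785, 2113) - 4001010)/(2268278 - 4115085) = ((-163/8 - ⅛*785) - 4001010)/(2268278 - 4115085) = ((-163/8 - 785/8) - 4001010)/(-1846807) = (-237/2 - 4001010)*(-1/1846807) = -8002257/2*(-1/1846807) = 186099/85898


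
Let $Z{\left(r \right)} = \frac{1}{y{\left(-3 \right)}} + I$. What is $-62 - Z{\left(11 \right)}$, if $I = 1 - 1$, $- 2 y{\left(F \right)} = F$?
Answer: $- \frac{188}{3} \approx -62.667$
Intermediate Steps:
$y{\left(F \right)} = - \frac{F}{2}$
$I = 0$ ($I = 1 - 1 = 0$)
$Z{\left(r \right)} = \frac{2}{3}$ ($Z{\left(r \right)} = \frac{1}{\left(- \frac{1}{2}\right) \left(-3\right)} + 0 = \frac{1}{\frac{3}{2}} + 0 = \frac{2}{3} + 0 = \frac{2}{3}$)
$-62 - Z{\left(11 \right)} = -62 - \frac{2}{3} = - \frac{188}{3}$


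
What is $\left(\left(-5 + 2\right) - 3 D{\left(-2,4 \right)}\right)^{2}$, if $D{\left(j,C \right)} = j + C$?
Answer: $81$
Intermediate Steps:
$D{\left(j,C \right)} = C + j$
$\left(\left(-5 + 2\right) - 3 D{\left(-2,4 \right)}\right)^{2} = \left(\left(-5 + 2\right) - 3 \left(4 - 2\right)\right)^{2} = \left(-3 - 6\right)^{2} = \left(-9\right)^{2} = 81$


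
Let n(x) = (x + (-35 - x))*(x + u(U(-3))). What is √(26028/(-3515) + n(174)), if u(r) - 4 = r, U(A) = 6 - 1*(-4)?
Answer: 2*I*√20347217230/3515 ≈ 81.163*I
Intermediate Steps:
U(A) = 10 (U(A) = 6 + 4 = 10)
u(r) = 4 + r
n(x) = -490 - 35*x (n(x) = (x + (-35 - x))*(x + (4 + 10)) = -35*(x + 14) = -35*(14 + x) = -490 - 35*x)
√(26028/(-3515) + n(174)) = √(26028/(-3515) + (-490 - 35*174)) = √(26028*(-1/3515) + (-490 - 6090)) = √(-26028/3515 - 6580) = √(-23154728/3515) = 2*I*√20347217230/3515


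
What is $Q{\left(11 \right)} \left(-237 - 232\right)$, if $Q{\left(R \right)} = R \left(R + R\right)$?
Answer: $-113498$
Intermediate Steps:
$Q{\left(R \right)} = 2 R^{2}$ ($Q{\left(R \right)} = R 2 R = 2 R^{2}$)
$Q{\left(11 \right)} \left(-237 - 232\right) = 2 \cdot 11^{2} \left(-237 - 232\right) = 2 \cdot 121 \left(-469\right) = 242 \left(-469\right) = -113498$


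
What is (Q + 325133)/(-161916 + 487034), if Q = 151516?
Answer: 476649/325118 ≈ 1.4661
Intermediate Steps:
(Q + 325133)/(-161916 + 487034) = (151516 + 325133)/(-161916 + 487034) = 476649/325118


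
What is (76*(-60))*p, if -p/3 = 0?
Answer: 0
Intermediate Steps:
p = 0 (p = -3*0 = 0)
(76*(-60))*p = (76*(-60))*0 = -4560*0 = 0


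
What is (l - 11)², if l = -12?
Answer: 529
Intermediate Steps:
(l - 11)² = (-12 - 11)² = (-23)² = 529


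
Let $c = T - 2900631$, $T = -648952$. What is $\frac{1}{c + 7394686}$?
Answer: $\frac{1}{3845103} \approx 2.6007 \cdot 10^{-7}$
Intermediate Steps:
$c = -3549583$ ($c = -648952 - 2900631 = -3549583$)
$\frac{1}{c + 7394686} = \frac{1}{-3549583 + 7394686} = \frac{1}{3845103}$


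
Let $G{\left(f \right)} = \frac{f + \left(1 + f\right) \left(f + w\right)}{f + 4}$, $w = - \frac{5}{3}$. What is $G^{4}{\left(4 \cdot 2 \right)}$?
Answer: $\frac{17850625}{20736} \approx 860.85$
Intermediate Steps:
$w = - \frac{5}{3}$ ($w = \left(-5\right) \frac{1}{3} = - \frac{5}{3} \approx -1.6667$)
$G{\left(f \right)} = \frac{f + \left(1 + f\right) \left(- \frac{5}{3} + f\right)}{4 + f}$ ($G{\left(f \right)} = \frac{f + \left(1 + f\right) \left(f - \frac{5}{3}\right)}{f + 4} = \frac{f + \left(1 + f\right) \left(- \frac{5}{3} + f\right)}{4 + f}$)
$G^{4}{\left(4 \cdot 2 \right)} = \left(\frac{-5 + 4 \cdot 2 + 3 \left(4 \cdot 2\right)^{2}}{3 \left(4 + 4 \cdot 2\right)}\right)^{4} = \left(\frac{-5 + 8 + 3 \cdot 8^{2}}{3 \left(4 + 8\right)}\right)^{4} = \left(\frac{-5 + 8 + 3 \cdot 64}{3 \cdot 12}\right)^{4} = \left(\frac{1}{3} \cdot \frac{1}{12} \left(-5 + 8 + 192\right)\right)^{4} = \left(\frac{1}{3} \cdot \frac{1}{12} \cdot 195\right)^{4} = \left(\frac{65}{12}\right)^{4} = \frac{17850625}{20736}$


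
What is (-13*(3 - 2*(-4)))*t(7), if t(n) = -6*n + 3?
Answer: 5577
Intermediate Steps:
t(n) = 3 - 6*n
(-13*(3 - 2*(-4)))*t(7) = (-13*(3 - 2*(-4)))*(3 - 6*7) = (-13*(3 + 8))*(3 - 42) = -13*11*(-39) = -143*(-39) = 5577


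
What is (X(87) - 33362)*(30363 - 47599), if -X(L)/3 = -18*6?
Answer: 569442968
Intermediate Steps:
X(L) = 324 (X(L) = -(-54)*6 = -3*(-108) = 324)
(X(87) - 33362)*(30363 - 47599) = (324 - 33362)*(30363 - 47599) = -33038*(-17236) = 569442968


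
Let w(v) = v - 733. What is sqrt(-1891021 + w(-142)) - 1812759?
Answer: -1812759 + 2*I*sqrt(472974) ≈ -1.8128e+6 + 1375.5*I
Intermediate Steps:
w(v) = -733 + v
sqrt(-1891021 + w(-142)) - 1812759 = sqrt(-1891021 + (-733 - 142)) - 1812759 = sqrt(-1891021 - 875) - 1812759 = sqrt(-1891896) - 1812759 = 2*I*sqrt(472974) - 1812759 = -1812759 + 2*I*sqrt(472974)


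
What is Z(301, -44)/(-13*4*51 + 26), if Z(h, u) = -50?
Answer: 25/1313 ≈ 0.019040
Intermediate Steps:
Z(301, -44)/(-13*4*51 + 26) = -50/(-13*4*51 + 26) = -50/(-52*51 + 26) = -50/(-2652 + 26) = -50/(-2626) = -50*(-1/2626) = 25/1313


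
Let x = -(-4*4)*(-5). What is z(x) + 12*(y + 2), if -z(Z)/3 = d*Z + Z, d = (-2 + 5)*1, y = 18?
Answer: 1200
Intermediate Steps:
d = 3 (d = 3*1 = 3)
x = -80 (x = -(-16)*(-5) = -1*80 = -80)
z(Z) = -12*Z (z(Z) = -3*(3*Z + Z) = -12*Z)
z(x) + 12*(y + 2) = -12*(-80) + 12*(18 + 2) = 960 + 12*20 = 960 + 240 = 1200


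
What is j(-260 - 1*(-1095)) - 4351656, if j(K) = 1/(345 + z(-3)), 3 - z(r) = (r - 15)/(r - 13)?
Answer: -12075845392/2775 ≈ -4.3517e+6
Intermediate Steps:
z(r) = 3 - (-15 + r)/(-13 + r) (z(r) = 3 - (r - 15)/(r - 13) = 3 - (-15 + r)/(-13 + r))
j(K) = 8/2775 (j(K) = 1/(345 + 2*(-12 - 3)/(-13 - 3)) = 1/(345 + 2*(-15)/(-16)) = 1/(345 + 2*(-1/16)*(-15)) = 1/(345 + 15/8) = 1/(2775/8) = 8/2775)
j(-260 - 1*(-1095)) - 4351656 = 8/2775 - 4351656 = -12075845392/2775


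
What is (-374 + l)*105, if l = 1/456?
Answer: -5969005/152 ≈ -39270.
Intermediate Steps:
l = 1/456 ≈ 0.0021930
(-374 + l)*105 = (-374 + 1/456)*105 = -170543/456*105 = -5969005/152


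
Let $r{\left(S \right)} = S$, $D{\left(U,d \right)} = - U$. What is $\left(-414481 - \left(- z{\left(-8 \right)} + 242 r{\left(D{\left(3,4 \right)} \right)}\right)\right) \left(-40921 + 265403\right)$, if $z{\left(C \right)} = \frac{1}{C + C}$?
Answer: $- \frac{743044511521}{8} \approx -9.2881 \cdot 10^{10}$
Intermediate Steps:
$z{\left(C \right)} = \frac{1}{2 C}$
$\left(-414481 - \left(- z{\left(-8 \right)} + 242 r{\left(D{\left(3,4 \right)} \right)}\right)\right) \left(-40921 + 265403\right) = \left(-414481 - \left(\frac{1}{16} + 242 \left(-1\right) 3\right)\right) \left(-40921 + 265403\right) = \left(-414481 + \left(\left(-242\right) \left(-3\right) + \frac{1}{2} \left(- \frac{1}{8}\right)\right)\right) 224482 = \left(-414481 + \left(726 - \frac{1}{16}\right)\right) 224482 = \left(-414481 + \frac{11615}{16}\right) 224482 = \left(- \frac{6620081}{16}\right) 224482 = - \frac{743044511521}{8}$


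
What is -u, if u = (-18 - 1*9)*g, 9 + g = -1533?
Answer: -41634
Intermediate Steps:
g = -1542 (g = -9 - 1533 = -1542)
u = 41634 (u = (-18 - 1*9)*(-1542) = (-18 - 9)*(-1542) = -27*(-1542) = 41634)
-u = -1*41634 = -41634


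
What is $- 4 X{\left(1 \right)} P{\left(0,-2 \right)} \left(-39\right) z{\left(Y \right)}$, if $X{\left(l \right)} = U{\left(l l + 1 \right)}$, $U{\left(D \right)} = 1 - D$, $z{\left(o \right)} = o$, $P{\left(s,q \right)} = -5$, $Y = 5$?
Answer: $3900$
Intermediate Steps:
$X{\left(l \right)} = - l^{2}$ ($X{\left(l \right)} = 1 - \left(l l + 1\right) = 1 - \left(l^{2} + 1\right) = 1 - \left(1 + l^{2}\right) = - l^{2}$)
$- 4 X{\left(1 \right)} P{\left(0,-2 \right)} \left(-39\right) z{\left(Y \right)} = - 4 \left(- 1^{2}\right) \left(-5\right) \left(-39\right) 5 = - 4 \left(\left(-1\right) 1\right) \left(-5\right) \left(-39\right) 5 = \left(-4\right) \left(-1\right) \left(-5\right) \left(-39\right) 5 = 4 \left(-5\right) \left(-39\right) 5 = \left(-20\right) \left(-39\right) 5 = 780 \cdot 5 = 3900$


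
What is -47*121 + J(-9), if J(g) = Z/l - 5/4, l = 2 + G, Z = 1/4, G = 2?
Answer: -91011/16 ≈ -5688.2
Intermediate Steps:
Z = 1/4 ≈ 0.25000
l = 4 (l = 2 + 2 = 4)
J(g) = -19/16 (J(g) = (1/4)/4 - 5/4 = (1/4)*(1/4) - 5*1/4 = 1/16 - 5/4 = -19/16)
-47*121 + J(-9) = -47*121 - 19/16 = -5687 - 19/16 = -91011/16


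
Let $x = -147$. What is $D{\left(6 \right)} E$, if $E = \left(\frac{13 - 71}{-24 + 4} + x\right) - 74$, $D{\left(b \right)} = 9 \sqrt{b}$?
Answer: $- \frac{19629 \sqrt{6}}{10} \approx -4808.1$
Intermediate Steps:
$E = - \frac{2181}{10}$ ($E = \left(\frac{13 - 71}{-24 + 4} - 147\right) - 74 = \left(- \frac{58}{-20} - 147\right) - 74 = \left(\left(-58\right) \left(- \frac{1}{20}\right) - 147\right) - 74 = \left(\frac{29}{10} - 147\right) - 74 = - \frac{1441}{10} - 74 = - \frac{2181}{10} \approx -218.1$)
$D{\left(6 \right)} E = 9 \sqrt{6} \left(- \frac{2181}{10}\right) = - \frac{19629 \sqrt{6}}{10}$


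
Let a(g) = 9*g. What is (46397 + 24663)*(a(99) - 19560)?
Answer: -1326619140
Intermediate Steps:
(46397 + 24663)*(a(99) - 19560) = (46397 + 24663)*(9*99 - 19560) = 71060*(891 - 19560) = 71060*(-18669) = -1326619140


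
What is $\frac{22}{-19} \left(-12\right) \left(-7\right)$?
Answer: $- \frac{1848}{19} \approx -97.263$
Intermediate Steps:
$\frac{22}{-19} \left(-12\right) \left(-7\right) = 22 \left(- \frac{1}{19}\right) \left(-12\right) \left(-7\right) = \left(- \frac{22}{19}\right) \left(-12\right) \left(-7\right) = \frac{264}{19} \left(-7\right) = - \frac{1848}{19}$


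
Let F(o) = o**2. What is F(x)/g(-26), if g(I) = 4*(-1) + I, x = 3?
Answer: -3/10 ≈ -0.30000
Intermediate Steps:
g(I) = -4 + I
F(x)/g(-26) = 3**2/(-4 - 26) = 9/(-30) = 9*(-1/30) = -3/10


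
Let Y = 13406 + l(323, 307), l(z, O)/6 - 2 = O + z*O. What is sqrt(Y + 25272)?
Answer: sqrt(635498) ≈ 797.18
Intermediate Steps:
l(z, O) = 12 + 6*O + 6*O*z (l(z, O) = 12 + 6*(O + z*O) = 12 + 6*(O + O*z) = 12 + (6*O + 6*O*z) = 12 + 6*O + 6*O*z)
Y = 610226 (Y = 13406 + (12 + 6*307 + 6*307*323) = 13406 + (12 + 1842 + 594966) = 13406 + 596820 = 610226)
sqrt(Y + 25272) = sqrt(610226 + 25272) = sqrt(635498)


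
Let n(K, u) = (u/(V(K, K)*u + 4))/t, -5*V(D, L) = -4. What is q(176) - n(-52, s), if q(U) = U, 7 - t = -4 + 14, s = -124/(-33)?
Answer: 152747/867 ≈ 176.18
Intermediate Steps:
s = 124/33 (s = -124*(-1/33) = 124/33 ≈ 3.7576)
V(D, L) = ⅘ (V(D, L) = -⅕*(-4) = ⅘)
t = -3 (t = 7 - (-4 + 14) = 7 - 1*10 = 7 - 10 = -3)
n(K, u) = -u/(3*(4 + 4*u/5)) (n(K, u) = (u/(4*u/5 + 4))/(-3) = (u/(4 + 4*u/5))*(-⅓) = -u/(3*(4 + 4*u/5)))
q(176) - n(-52, s) = 176 - (-5)*124/(33*(60 + 12*(124/33))) = 176 - (-5)*124/(33*(60 + 496/11)) = 176 - (-5)*124/(33*1156/11) = 176 - (-5)*124*11/(33*1156) = 176 - 1*(-155/867) = 176 + 155/867 = 152747/867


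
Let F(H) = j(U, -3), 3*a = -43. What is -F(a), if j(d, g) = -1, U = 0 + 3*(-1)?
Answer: 1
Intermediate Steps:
a = -43/3 (a = (1/3)*(-43) = -43/3 ≈ -14.333)
U = -3 (U = 0 - 3 = -3)
F(H) = -1
-F(a) = -1*(-1) = 1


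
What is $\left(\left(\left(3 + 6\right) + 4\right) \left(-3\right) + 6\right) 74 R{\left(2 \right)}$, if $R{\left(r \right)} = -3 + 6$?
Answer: $-7326$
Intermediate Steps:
$R{\left(r \right)} = 3$
$\left(\left(\left(3 + 6\right) + 4\right) \left(-3\right) + 6\right) 74 R{\left(2 \right)} = \left(\left(\left(3 + 6\right) + 4\right) \left(-3\right) + 6\right) 74 \cdot 3 = \left(\left(9 + 4\right) \left(-3\right) + 6\right) 74 \cdot 3 = \left(13 \left(-3\right) + 6\right) 74 \cdot 3 = \left(-39 + 6\right) 74 \cdot 3 = \left(-33\right) 74 \cdot 3 = \left(-2442\right) 3 = -7326$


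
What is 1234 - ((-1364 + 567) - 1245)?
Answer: 3276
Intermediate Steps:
1234 - ((-1364 + 567) - 1245) = 1234 - (-797 - 1245) = 1234 - 1*(-2042) = 1234 + 2042 = 3276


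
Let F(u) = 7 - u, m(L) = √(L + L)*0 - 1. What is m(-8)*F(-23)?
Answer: -30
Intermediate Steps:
m(L) = -1 (m(L) = √(2*L)*0 - 1 = (√2*√L)*0 - 1 = 0 - 1 = -1)
m(-8)*F(-23) = -(7 - 1*(-23)) = -(7 + 23) = -1*30 = -30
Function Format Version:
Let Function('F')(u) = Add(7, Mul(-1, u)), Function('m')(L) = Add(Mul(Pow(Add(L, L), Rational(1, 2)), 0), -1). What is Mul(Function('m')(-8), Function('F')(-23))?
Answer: -30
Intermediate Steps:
Function('m')(L) = -1 (Function('m')(L) = Add(Mul(Pow(Mul(2, L), Rational(1, 2)), 0), -1) = Add(Mul(Mul(Pow(2, Rational(1, 2)), Pow(L, Rational(1, 2))), 0), -1) = Add(0, -1) = -1)
Mul(Function('m')(-8), Function('F')(-23)) = Mul(-1, Add(7, Mul(-1, -23))) = Mul(-1, Add(7, 23)) = Mul(-1, 30) = -30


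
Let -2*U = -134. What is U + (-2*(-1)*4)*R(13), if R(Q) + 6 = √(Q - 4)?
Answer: 43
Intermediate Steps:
U = 67 (U = -½*(-134) = 67)
R(Q) = -6 + √(-4 + Q) (R(Q) = -6 + √(Q - 4) = -6 + √(-4 + Q))
U + (-2*(-1)*4)*R(13) = 67 + (-2*(-1)*4)*(-6 + √(-4 + 13)) = 67 + (2*4)*(-6 + √9) = 67 + 8*(-6 + 3) = 67 + 8*(-3) = 67 - 24 = 43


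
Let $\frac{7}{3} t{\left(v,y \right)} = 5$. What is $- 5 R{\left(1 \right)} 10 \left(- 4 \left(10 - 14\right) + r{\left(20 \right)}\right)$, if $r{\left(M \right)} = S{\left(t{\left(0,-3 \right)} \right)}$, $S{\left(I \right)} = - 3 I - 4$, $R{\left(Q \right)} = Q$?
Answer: $- \frac{1950}{7} \approx -278.57$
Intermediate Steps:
$t{\left(v,y \right)} = \frac{15}{7}$ ($t{\left(v,y \right)} = \frac{3}{7} \cdot 5 = \frac{15}{7}$)
$S{\left(I \right)} = -4 - 3 I$
$r{\left(M \right)} = - \frac{73}{7}$ ($r{\left(M \right)} = -4 - \frac{45}{7} = - \frac{73}{7}$)
$- 5 R{\left(1 \right)} 10 \left(- 4 \left(10 - 14\right) + r{\left(20 \right)}\right) = \left(-5\right) 1 \cdot 10 \left(- 4 \left(10 - 14\right) - \frac{73}{7}\right) = \left(-5\right) 10 \left(\left(-4\right) \left(-4\right) - \frac{73}{7}\right) = - 50 \left(16 - \frac{73}{7}\right) = \left(-50\right) \frac{39}{7} = - \frac{1950}{7}$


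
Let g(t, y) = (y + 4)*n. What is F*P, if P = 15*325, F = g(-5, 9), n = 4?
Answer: 253500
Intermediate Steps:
g(t, y) = 16 + 4*y (g(t, y) = (y + 4)*4 = (4 + y)*4 = 16 + 4*y)
F = 52 (F = 16 + 4*9 = 16 + 36 = 52)
P = 4875
F*P = 52*4875 = 253500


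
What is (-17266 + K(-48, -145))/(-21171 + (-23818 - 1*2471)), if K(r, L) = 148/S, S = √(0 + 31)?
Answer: 8633/23730 - 37*√31/367815 ≈ 0.36324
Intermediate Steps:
S = √31 ≈ 5.5678
K(r, L) = 148*√31/31 (K(r, L) = 148/(√31) = 148*(√31/31) = 148*√31/31)
(-17266 + K(-48, -145))/(-21171 + (-23818 - 1*2471)) = (-17266 + 148*√31/31)/(-21171 + (-23818 - 1*2471)) = (-17266 + 148*√31/31)/(-21171 + (-23818 - 2471)) = (-17266 + 148*√31/31)/(-21171 - 26289) = (-17266 + 148*√31/31)/(-47460) = (-17266 + 148*√31/31)*(-1/47460) = 8633/23730 - 37*√31/367815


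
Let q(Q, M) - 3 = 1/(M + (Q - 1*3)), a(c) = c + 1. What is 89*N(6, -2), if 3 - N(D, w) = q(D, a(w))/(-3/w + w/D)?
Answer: 0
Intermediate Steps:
a(c) = 1 + c
q(Q, M) = 3 + 1/(-3 + M + Q) (q(Q, M) = 3 + 1/(M + (Q - 1*3)) = 3 + 1/(M + (Q - 3)) = 3 + 1/(M + (-3 + Q)) = 3 + 1/(-3 + M + Q))
N(D, w) = 3 - (-5 + 3*D + 3*w)/((-3/w + w/D)*(-2 + D + w)) (N(D, w) = 3 - (-8 + 3*(1 + w) + 3*D)/(-3 + (1 + w) + D)/(-3/w + w/D) = 3 - (-8 + (3 + 3*w) + 3*D)/(-2 + D + w)/(-3/w + w/D) = 3 - (-5 + 3*D + 3*w)/(-2 + D + w)/(-3/w + w/D) = 3 - (-5 + 3*D + 3*w)/((-3/w + w/D)*(-2 + D + w)))
89*N(6, -2) = 89*((3*(-1*(-2)**2 + 3*6)*(-2 + 6 - 2) + 6*(-2)*(-5 + 3*6 + 3*(-2)))/((-1*(-2)**2 + 3*6)*(-2 + 6 - 2))) = 89*((3*(-1*4 + 18)*2 + 6*(-2)*(-5 + 18 - 6))/((-1*4 + 18)*2)) = 89*((1/2)*(3*(-4 + 18)*2 + 6*(-2)*7)/(-4 + 18)) = 89*((1/2)*(3*14*2 - 84)/14) = 89*((1/14)*(1/2)*(84 - 84)) = 89*((1/14)*(1/2)*0) = 89*0 = 0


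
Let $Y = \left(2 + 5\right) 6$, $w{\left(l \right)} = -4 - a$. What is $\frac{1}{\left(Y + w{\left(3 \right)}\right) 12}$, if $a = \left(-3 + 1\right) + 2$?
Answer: $\frac{1}{456} \approx 0.002193$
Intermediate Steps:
$a = 0$ ($a = -2 + 2 = 0$)
$w{\left(l \right)} = -4$ ($w{\left(l \right)} = -4 - 0 = -4 + 0 = -4$)
$Y = 42$ ($Y = 7 \cdot 6 = 42$)
$\frac{1}{\left(Y + w{\left(3 \right)}\right) 12} = \frac{1}{\left(42 - 4\right) 12} = \frac{1}{38 \cdot 12} = \frac{1}{456}$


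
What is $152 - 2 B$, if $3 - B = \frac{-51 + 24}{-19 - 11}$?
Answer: $\frac{739}{5} \approx 147.8$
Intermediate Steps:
$B = \frac{21}{10}$ ($B = 3 - \frac{-51 + 24}{-19 - 11} = 3 - - \frac{27}{-30} = 3 - \left(-27\right) \left(- \frac{1}{30}\right) = 3 - \frac{9}{10} = \frac{21}{10} \approx 2.1$)
$152 - 2 B = 152 - \frac{21}{5} = \frac{739}{5}$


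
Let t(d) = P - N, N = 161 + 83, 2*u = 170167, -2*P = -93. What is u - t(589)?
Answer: 85281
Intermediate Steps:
P = 93/2 (P = -½*(-93) = 93/2 ≈ 46.500)
u = 170167/2 (u = (½)*170167 = 170167/2 ≈ 85084.)
N = 244
t(d) = -395/2 (t(d) = 93/2 - 1*244 = 93/2 - 244 = -395/2)
u - t(589) = 170167/2 - 1*(-395/2) = 170167/2 + 395/2 = 85281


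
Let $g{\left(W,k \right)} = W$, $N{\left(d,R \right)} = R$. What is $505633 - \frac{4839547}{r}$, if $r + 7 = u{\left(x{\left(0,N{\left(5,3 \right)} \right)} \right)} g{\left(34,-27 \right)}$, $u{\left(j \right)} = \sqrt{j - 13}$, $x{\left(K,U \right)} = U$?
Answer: $\frac{310724754}{611} + \frac{8660242 i \sqrt{10}}{611} \approx 5.0855 \cdot 10^{5} + 44822.0 i$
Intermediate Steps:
$u{\left(j \right)} = \sqrt{-13 + j}$
$r = -7 + 34 i \sqrt{10}$ ($r = -7 + \sqrt{-13 + 3} \cdot 34 = -7 + \sqrt{-10} \cdot 34 = -7 + i \sqrt{10} \cdot 34 = -7 + 34 i \sqrt{10} \approx -7.0 + 107.52 i$)
$505633 - \frac{4839547}{r} = 505633 - \frac{4839547}{-7 + 34 i \sqrt{10}}$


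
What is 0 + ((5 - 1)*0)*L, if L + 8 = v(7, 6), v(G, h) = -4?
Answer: 0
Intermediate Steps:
L = -12 (L = -8 - 4 = -12)
0 + ((5 - 1)*0)*L = 0 + ((5 - 1)*0)*(-12) = 0 + (4*0)*(-12) = 0 + 0*(-12) = 0 + 0 = 0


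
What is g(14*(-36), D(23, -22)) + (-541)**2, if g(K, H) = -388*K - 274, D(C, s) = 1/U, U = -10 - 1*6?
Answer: 487959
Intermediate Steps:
U = -16 (U = -10 - 6 = -16)
D(C, s) = -1/16 (D(C, s) = 1/(-16) = -1/16)
g(K, H) = -274 - 388*K
g(14*(-36), D(23, -22)) + (-541)**2 = (-274 - 5432*(-36)) + (-541)**2 = (-274 - 388*(-504)) + 292681 = (-274 + 195552) + 292681 = 195278 + 292681 = 487959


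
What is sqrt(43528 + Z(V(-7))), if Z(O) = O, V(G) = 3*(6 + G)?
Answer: 5*sqrt(1741) ≈ 208.63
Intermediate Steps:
V(G) = 18 + 3*G
sqrt(43528 + Z(V(-7))) = sqrt(43528 + (18 + 3*(-7))) = sqrt(43528 + (18 - 21)) = sqrt(43528 - 3) = sqrt(43525) = 5*sqrt(1741)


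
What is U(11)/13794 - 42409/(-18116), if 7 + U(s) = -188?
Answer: 96909521/41648684 ≈ 2.3268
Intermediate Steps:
U(s) = -195 (U(s) = -7 - 188 = -195)
U(11)/13794 - 42409/(-18116) = -195/13794 - 42409/(-18116) = -195*1/13794 - 42409*(-1/18116) = -65/4598 + 42409/18116 = 96909521/41648684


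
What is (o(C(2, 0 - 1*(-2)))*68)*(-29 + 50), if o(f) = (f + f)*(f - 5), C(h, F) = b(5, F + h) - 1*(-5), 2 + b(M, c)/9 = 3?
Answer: 359856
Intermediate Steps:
b(M, c) = 9 (b(M, c) = -18 + 9*3 = -18 + 27 = 9)
C(h, F) = 14 (C(h, F) = 9 - 1*(-5) = 9 + 5 = 14)
o(f) = 2*f*(-5 + f) (o(f) = (2*f)*(-5 + f) = 2*f*(-5 + f))
(o(C(2, 0 - 1*(-2)))*68)*(-29 + 50) = ((2*14*(-5 + 14))*68)*(-29 + 50) = ((2*14*9)*68)*21 = (252*68)*21 = 17136*21 = 359856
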